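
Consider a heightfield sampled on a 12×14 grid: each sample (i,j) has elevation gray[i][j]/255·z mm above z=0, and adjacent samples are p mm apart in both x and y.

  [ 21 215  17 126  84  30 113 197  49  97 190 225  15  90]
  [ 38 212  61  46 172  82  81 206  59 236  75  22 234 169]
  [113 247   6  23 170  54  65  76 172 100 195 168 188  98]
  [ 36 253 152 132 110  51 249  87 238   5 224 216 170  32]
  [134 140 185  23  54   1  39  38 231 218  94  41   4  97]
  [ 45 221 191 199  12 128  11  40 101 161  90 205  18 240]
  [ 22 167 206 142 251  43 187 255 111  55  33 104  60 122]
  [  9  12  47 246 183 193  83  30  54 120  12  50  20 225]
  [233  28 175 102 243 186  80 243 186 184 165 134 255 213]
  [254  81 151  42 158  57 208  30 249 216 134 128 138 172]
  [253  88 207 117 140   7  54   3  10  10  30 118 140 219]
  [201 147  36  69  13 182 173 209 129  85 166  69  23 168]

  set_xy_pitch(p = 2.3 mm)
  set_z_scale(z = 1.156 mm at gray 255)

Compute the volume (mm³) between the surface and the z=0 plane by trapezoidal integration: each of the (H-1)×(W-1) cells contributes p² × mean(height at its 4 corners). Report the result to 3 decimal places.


413.786

height_mm = gray/255 × 1.156; cell vol = 2.3² × mean(4 corners)
unit = 2.3² × 1.156 / (4×255) = 0.00599533 mm³ per gray-sum
row 0: Σ corner-gray over 13 cells = 6006  → 36.0080
row 1: Σ corner-gray over 13 cells = 6318  → 37.8785
row 2: Σ corner-gray over 13 cells = 6981  → 41.8534
row 3: Σ corner-gray over 13 cells = 6209  → 37.2250
row 4: Σ corner-gray over 13 cells = 5406  → 32.4108
row 5: Σ corner-gray over 13 cells = 6411  → 38.4361
row 6: Σ corner-gray over 13 cells = 5706  → 34.2094
row 7: Σ corner-gray over 13 cells = 6742  → 40.4205
row 8: Σ corner-gray over 13 cells = 8018  → 48.0706
row 9: Σ corner-gray over 13 cells = 5930  → 35.5523
row 10: Σ corner-gray over 13 cells = 5291  → 31.7213
Σ rows: total corner-gray = 69018  → 413.7859 mm³


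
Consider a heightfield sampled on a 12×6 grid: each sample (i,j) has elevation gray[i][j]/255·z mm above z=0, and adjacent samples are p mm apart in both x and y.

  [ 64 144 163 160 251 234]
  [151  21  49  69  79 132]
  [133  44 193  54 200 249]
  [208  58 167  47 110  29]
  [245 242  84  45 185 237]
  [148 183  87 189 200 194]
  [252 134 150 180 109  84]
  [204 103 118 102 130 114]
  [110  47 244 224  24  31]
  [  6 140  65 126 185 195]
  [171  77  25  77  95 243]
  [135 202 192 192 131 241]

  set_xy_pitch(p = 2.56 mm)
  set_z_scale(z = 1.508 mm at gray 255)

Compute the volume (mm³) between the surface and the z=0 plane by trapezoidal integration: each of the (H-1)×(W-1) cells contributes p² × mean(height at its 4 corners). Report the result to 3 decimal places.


275.750

height_mm = gray/255 × 1.508; cell vol = 2.56² × mean(4 corners)
unit = 2.56² × 1.508 / (4×255) = 0.00968905 mm³ per gray-sum
row 0: Σ corner-gray over 5 cells = 2453  → 23.7672
row 1: Σ corner-gray over 5 cells = 2083  → 20.1823
row 2: Σ corner-gray over 5 cells = 2365  → 22.9146
row 3: Σ corner-gray over 5 cells = 2595  → 25.1431
row 4: Σ corner-gray over 5 cells = 3254  → 31.5282
row 5: Σ corner-gray over 5 cells = 3142  → 30.4430
row 6: Σ corner-gray over 5 cells = 2706  → 26.2186
row 7: Σ corner-gray over 5 cells = 2443  → 23.6703
row 8: Σ corner-gray over 5 cells = 2452  → 23.7575
row 9: Σ corner-gray over 5 cells = 2195  → 21.2675
row 10: Σ corner-gray over 5 cells = 2772  → 26.8580
Σ rows: total corner-gray = 28460  → 275.7503 mm³


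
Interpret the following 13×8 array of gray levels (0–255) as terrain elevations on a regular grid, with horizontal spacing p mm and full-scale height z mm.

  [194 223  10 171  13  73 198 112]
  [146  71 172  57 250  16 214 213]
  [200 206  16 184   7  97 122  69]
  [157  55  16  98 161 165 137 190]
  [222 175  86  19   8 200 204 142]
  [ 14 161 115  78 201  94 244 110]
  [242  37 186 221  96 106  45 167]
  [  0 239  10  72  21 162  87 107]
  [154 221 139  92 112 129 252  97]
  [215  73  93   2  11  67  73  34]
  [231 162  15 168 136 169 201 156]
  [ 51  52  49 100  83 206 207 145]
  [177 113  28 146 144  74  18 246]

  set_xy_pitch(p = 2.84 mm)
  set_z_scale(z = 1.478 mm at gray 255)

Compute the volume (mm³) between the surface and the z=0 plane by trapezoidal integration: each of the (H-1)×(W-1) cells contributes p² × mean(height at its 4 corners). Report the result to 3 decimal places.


height_mm = gray/255 × 1.478; cell vol = 2.84² × mean(4 corners)
unit = 2.84² × 1.478 / (4×255) = 0.0116872 mm³ per gray-sum
row 0: Σ corner-gray over 7 cells = 3601  → 42.0857
row 1: Σ corner-gray over 7 cells = 3452  → 40.3443
row 2: Σ corner-gray over 7 cells = 3144  → 36.7446
row 3: Σ corner-gray over 7 cells = 3359  → 39.2573
row 4: Σ corner-gray over 7 cells = 3658  → 42.7518
row 5: Σ corner-gray over 7 cells = 3701  → 43.2544
row 6: Σ corner-gray over 7 cells = 3080  → 35.9966
row 7: Σ corner-gray over 7 cells = 3430  → 40.0871
row 8: Σ corner-gray over 7 cells = 3028  → 35.3889
row 9: Σ corner-gray over 7 cells = 2976  → 34.7811
row 10: Σ corner-gray over 7 cells = 3679  → 42.9973
row 11: Σ corner-gray over 7 cells = 3059  → 35.7512
Σ rows: total corner-gray = 40167  → 469.4403 mm³

469.440


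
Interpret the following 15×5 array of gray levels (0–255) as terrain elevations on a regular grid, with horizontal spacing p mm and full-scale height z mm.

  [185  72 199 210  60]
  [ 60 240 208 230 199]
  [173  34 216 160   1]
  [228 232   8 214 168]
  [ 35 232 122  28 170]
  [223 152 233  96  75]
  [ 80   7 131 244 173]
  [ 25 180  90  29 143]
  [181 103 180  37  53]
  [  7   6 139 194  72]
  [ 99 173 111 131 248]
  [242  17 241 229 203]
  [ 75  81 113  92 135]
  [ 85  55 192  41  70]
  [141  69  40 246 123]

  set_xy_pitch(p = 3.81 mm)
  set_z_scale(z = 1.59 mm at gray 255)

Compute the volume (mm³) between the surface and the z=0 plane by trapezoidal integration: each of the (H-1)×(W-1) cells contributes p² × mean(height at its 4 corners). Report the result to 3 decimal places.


667.776

height_mm = gray/255 × 1.59; cell vol = 3.81² × mean(4 corners)
unit = 3.81² × 1.59 / (4×255) = 0.022628 mm³ per gray-sum
row 0: Σ corner-gray over 4 cells = 2822  → 63.8563
row 1: Σ corner-gray over 4 cells = 2609  → 59.0366
row 2: Σ corner-gray over 4 cells = 2298  → 51.9992
row 3: Σ corner-gray over 4 cells = 2273  → 51.4335
row 4: Σ corner-gray over 4 cells = 2229  → 50.4379
row 5: Σ corner-gray over 4 cells = 2277  → 51.5240
row 6: Σ corner-gray over 4 cells = 1783  → 40.3458
row 7: Σ corner-gray over 4 cells = 1640  → 37.1100
row 8: Σ corner-gray over 4 cells = 1631  → 36.9063
row 9: Σ corner-gray over 4 cells = 1934  → 43.7626
row 10: Σ corner-gray over 4 cells = 2596  → 58.7424
row 11: Σ corner-gray over 4 cells = 2201  → 49.8043
row 12: Σ corner-gray over 4 cells = 1513  → 34.2362
row 13: Σ corner-gray over 4 cells = 1705  → 38.5808
Σ rows: total corner-gray = 29511  → 667.7760 mm³


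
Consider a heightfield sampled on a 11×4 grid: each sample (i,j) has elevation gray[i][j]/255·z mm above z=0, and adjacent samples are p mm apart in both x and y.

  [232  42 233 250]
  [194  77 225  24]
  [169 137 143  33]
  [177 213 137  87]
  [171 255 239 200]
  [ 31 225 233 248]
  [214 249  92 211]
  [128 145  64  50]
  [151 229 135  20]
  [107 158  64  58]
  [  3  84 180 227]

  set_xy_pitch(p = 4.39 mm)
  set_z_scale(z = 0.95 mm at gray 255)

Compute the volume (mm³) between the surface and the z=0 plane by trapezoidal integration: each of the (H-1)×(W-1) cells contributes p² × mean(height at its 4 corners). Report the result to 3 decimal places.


330.558

height_mm = gray/255 × 0.95; cell vol = 4.39² × mean(4 corners)
unit = 4.39² × 0.95 / (4×255) = 0.0179495 mm³ per gray-sum
row 0: Σ corner-gray over 3 cells = 1854  → 33.2784
row 1: Σ corner-gray over 3 cells = 1584  → 28.4320
row 2: Σ corner-gray over 3 cells = 1726  → 30.9808
row 3: Σ corner-gray over 3 cells = 2323  → 41.6967
row 4: Σ corner-gray over 3 cells = 2554  → 45.8430
row 5: Σ corner-gray over 3 cells = 2302  → 41.3198
row 6: Σ corner-gray over 3 cells = 1703  → 30.5680
row 7: Σ corner-gray over 3 cells = 1495  → 26.8345
row 8: Σ corner-gray over 3 cells = 1508  → 27.0679
row 9: Σ corner-gray over 3 cells = 1367  → 24.5370
Σ rows: total corner-gray = 18416  → 330.5581 mm³


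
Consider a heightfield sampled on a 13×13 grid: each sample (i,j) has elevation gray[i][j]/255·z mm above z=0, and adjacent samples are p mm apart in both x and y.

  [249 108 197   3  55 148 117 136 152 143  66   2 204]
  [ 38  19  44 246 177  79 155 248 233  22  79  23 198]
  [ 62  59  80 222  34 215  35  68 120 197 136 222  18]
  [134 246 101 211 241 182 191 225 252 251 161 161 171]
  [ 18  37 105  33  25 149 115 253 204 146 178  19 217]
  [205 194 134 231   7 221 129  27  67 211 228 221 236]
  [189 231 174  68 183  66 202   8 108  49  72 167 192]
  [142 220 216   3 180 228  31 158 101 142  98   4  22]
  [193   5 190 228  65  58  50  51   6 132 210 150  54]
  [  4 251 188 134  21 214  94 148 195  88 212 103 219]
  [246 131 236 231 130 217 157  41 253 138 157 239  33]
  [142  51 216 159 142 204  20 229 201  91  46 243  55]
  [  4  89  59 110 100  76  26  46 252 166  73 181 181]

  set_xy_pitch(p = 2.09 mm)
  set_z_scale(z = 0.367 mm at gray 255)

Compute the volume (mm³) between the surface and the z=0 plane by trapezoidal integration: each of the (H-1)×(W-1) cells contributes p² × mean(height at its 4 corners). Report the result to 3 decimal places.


height_mm = gray/255 × 0.367; cell vol = 2.09² × mean(4 corners)
unit = 2.09² × 0.367 / (4×255) = 0.00157166 mm³ per gray-sum
row 0: Σ corner-gray over 12 cells = 5593  → 8.7903
row 1: Σ corner-gray over 12 cells = 5742  → 9.0245
row 2: Σ corner-gray over 12 cells = 7605  → 11.9525
row 3: Σ corner-gray over 12 cells = 7512  → 11.8063
row 4: Σ corner-gray over 12 cells = 6544  → 10.2849
row 5: Σ corner-gray over 12 cells = 6818  → 10.7156
row 6: Σ corner-gray over 12 cells = 5963  → 9.3718
row 7: Σ corner-gray over 12 cells = 5463  → 8.5860
row 8: Σ corner-gray over 12 cells = 6056  → 9.5180
row 9: Σ corner-gray over 12 cells = 7658  → 12.0358
row 10: Σ corner-gray over 12 cells = 7540  → 11.8503
row 11: Σ corner-gray over 12 cells = 5942  → 9.3388
Σ rows: total corner-gray = 78436  → 123.2747 mm³

123.275


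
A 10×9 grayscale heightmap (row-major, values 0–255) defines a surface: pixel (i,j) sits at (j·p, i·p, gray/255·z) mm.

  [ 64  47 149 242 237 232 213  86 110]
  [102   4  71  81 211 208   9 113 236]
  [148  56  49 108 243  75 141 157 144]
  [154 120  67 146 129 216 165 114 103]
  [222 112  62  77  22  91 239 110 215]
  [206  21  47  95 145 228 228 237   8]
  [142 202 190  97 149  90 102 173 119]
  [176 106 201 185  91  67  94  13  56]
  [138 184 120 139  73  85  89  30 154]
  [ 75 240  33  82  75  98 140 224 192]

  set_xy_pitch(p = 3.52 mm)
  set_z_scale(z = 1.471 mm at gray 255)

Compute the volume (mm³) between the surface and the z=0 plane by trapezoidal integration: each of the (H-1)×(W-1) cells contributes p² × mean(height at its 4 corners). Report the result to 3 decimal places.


643.120

height_mm = gray/255 × 1.471; cell vol = 3.52² × mean(4 corners)
unit = 3.52² × 1.471 / (4×255) = 0.0178689 mm³ per gray-sum
row 0: Σ corner-gray over 8 cells = 4318  → 77.1579
row 1: Σ corner-gray over 8 cells = 3682  → 65.7933
row 2: Σ corner-gray over 8 cells = 4121  → 73.6377
row 3: Σ corner-gray over 8 cells = 4034  → 72.0831
row 4: Σ corner-gray over 8 cells = 4079  → 72.8872
row 5: Σ corner-gray over 8 cells = 4483  → 80.1063
row 6: Σ corner-gray over 8 cells = 4013  → 71.7079
row 7: Σ corner-gray over 8 cells = 3478  → 62.1480
row 8: Σ corner-gray over 8 cells = 3783  → 67.5981
Σ rows: total corner-gray = 35991  → 643.1196 mm³


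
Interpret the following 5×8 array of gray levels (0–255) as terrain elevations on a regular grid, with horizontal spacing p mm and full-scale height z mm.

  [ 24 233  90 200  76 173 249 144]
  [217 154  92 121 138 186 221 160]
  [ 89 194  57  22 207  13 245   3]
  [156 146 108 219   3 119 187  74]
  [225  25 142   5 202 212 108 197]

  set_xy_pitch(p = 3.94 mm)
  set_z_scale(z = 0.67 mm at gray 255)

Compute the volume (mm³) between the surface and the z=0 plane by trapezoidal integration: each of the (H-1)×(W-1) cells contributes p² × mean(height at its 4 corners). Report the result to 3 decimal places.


height_mm = gray/255 × 0.67; cell vol = 3.94² × mean(4 corners)
unit = 3.94² × 0.67 / (4×255) = 0.0101969 mm³ per gray-sum
row 0: Σ corner-gray over 7 cells = 4411  → 44.9784
row 1: Σ corner-gray over 7 cells = 3769  → 38.4320
row 2: Σ corner-gray over 7 cells = 3362  → 34.2819
row 3: Σ corner-gray over 7 cells = 3604  → 36.7495
Σ rows: total corner-gray = 15146  → 154.4419 mm³

154.442


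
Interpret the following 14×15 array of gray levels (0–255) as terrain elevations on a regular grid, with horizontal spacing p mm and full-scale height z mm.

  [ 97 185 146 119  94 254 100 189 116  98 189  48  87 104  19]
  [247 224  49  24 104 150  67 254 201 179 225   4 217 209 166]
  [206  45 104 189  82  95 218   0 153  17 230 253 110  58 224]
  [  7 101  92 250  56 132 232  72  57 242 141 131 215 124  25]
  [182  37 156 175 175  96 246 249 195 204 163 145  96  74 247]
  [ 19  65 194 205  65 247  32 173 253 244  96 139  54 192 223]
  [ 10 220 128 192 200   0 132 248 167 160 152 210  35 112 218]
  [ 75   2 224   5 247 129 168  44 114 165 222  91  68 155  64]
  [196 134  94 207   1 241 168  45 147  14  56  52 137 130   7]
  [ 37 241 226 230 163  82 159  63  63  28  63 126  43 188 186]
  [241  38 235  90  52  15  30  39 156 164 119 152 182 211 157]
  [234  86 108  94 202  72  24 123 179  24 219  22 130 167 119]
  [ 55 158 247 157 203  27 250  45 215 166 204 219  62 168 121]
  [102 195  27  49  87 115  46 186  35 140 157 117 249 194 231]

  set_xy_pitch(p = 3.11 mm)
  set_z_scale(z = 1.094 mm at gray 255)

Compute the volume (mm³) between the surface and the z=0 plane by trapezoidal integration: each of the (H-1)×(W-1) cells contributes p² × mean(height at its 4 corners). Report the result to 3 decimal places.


1013.697

height_mm = gray/255 × 1.094; cell vol = 3.11² × mean(4 corners)
unit = 3.11² × 1.094 / (4×255) = 0.0103738 mm³ per gray-sum
row 0: Σ corner-gray over 14 cells = 7801  → 80.9260
row 1: Σ corner-gray over 14 cells = 7765  → 80.5526
row 2: Σ corner-gray over 14 cells = 7260  → 75.3138
row 3: Σ corner-gray over 14 cells = 8173  → 84.7851
row 4: Σ corner-gray over 14 cells = 8611  → 89.3288
row 5: Σ corner-gray over 14 cells = 8300  → 86.1026
row 6: Σ corner-gray over 14 cells = 7547  → 78.2911
row 7: Σ corner-gray over 14 cells = 6462  → 67.0355
row 8: Σ corner-gray over 14 cells = 6628  → 68.7576
row 9: Σ corner-gray over 14 cells = 6937  → 71.9631
row 10: Σ corner-gray over 14 cells = 6617  → 68.6434
row 11: Σ corner-gray over 14 cells = 7671  → 79.5774
row 12: Σ corner-gray over 14 cells = 7945  → 82.4199
Σ rows: total corner-gray = 97717  → 1013.6967 mm³


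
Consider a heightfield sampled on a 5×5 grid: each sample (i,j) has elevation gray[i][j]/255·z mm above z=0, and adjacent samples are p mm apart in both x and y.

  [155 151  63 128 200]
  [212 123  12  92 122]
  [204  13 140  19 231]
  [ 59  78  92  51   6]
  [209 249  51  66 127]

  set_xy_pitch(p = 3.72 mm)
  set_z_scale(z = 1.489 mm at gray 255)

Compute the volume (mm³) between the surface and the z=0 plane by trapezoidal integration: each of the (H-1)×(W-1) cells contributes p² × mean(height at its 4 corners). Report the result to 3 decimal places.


126.359

height_mm = gray/255 × 1.489; cell vol = 3.72² × mean(4 corners)
unit = 3.72² × 1.489 / (4×255) = 0.0202014 mm³ per gray-sum
row 0: Σ corner-gray over 4 cells = 1827  → 36.9079
row 1: Σ corner-gray over 4 cells = 1567  → 31.6555
row 2: Σ corner-gray over 4 cells = 1286  → 25.9789
row 3: Σ corner-gray over 4 cells = 1575  → 31.8171
Σ rows: total corner-gray = 6255  → 126.3594 mm³


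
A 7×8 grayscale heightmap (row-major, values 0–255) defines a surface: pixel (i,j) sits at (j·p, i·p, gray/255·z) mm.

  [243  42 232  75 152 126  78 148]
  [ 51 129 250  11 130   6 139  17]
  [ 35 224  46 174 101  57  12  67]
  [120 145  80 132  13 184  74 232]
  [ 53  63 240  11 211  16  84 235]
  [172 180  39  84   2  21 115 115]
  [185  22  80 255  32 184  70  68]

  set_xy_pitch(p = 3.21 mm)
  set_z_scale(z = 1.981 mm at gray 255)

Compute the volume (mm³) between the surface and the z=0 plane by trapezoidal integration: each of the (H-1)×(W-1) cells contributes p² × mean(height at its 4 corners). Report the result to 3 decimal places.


height_mm = gray/255 × 1.981; cell vol = 3.21² × mean(4 corners)
unit = 3.21² × 1.981 / (4×255) = 0.0200122 mm³ per gray-sum
row 0: Σ corner-gray over 7 cells = 3199  → 64.0190
row 1: Σ corner-gray over 7 cells = 2728  → 54.5932
row 2: Σ corner-gray over 7 cells = 2938  → 58.7958
row 3: Σ corner-gray over 7 cells = 3146  → 62.9583
row 4: Σ corner-gray over 7 cells = 2707  → 54.1730
row 5: Σ corner-gray over 7 cells = 2708  → 54.1930
Σ rows: total corner-gray = 17426  → 348.7322 mm³

348.732


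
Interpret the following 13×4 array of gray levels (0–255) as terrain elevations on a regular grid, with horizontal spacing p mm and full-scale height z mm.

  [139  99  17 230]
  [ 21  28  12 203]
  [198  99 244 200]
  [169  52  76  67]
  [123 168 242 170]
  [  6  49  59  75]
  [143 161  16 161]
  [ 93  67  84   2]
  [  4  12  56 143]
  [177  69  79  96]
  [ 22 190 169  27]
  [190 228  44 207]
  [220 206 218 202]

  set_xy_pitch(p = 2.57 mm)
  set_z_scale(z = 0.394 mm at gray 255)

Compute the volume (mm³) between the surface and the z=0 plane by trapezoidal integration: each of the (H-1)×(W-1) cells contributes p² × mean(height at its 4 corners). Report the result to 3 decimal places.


height_mm = gray/255 × 0.394; cell vol = 2.57² × mean(4 corners)
unit = 2.57² × 0.394 / (4×255) = 0.0025513 mm³ per gray-sum
row 0: Σ corner-gray over 3 cells = 905  → 2.3089
row 1: Σ corner-gray over 3 cells = 1388  → 3.5412
row 2: Σ corner-gray over 3 cells = 1576  → 4.0209
row 3: Σ corner-gray over 3 cells = 1605  → 4.0948
row 4: Σ corner-gray over 3 cells = 1410  → 3.5973
row 5: Σ corner-gray over 3 cells = 955  → 2.4365
row 6: Σ corner-gray over 3 cells = 1055  → 2.6916
row 7: Σ corner-gray over 3 cells = 680  → 1.7349
row 8: Σ corner-gray over 3 cells = 852  → 2.1737
row 9: Σ corner-gray over 3 cells = 1336  → 3.4085
row 10: Σ corner-gray over 3 cells = 1708  → 4.3576
row 11: Σ corner-gray over 3 cells = 2211  → 5.6409
Σ rows: total corner-gray = 15681  → 40.0070 mm³

40.007


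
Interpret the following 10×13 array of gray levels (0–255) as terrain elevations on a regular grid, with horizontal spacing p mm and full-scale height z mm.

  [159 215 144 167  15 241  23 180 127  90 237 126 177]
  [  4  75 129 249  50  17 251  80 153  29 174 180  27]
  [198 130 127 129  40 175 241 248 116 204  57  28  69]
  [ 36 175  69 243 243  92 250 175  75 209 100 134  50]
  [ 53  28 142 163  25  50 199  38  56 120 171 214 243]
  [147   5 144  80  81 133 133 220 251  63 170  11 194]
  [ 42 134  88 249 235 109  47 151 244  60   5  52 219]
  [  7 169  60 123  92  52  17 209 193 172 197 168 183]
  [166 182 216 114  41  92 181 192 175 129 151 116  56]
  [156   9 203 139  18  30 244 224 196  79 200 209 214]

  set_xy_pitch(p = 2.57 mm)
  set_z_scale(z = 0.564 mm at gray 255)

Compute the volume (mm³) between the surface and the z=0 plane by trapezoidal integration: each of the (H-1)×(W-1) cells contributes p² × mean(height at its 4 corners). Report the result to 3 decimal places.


height_mm = gray/255 × 0.564; cell vol = 2.57² × mean(4 corners)
unit = 2.57² × 0.564 / (4×255) = 0.00365212 mm³ per gray-sum
row 0: Σ corner-gray over 12 cells = 6271  → 22.9025
row 1: Σ corner-gray over 12 cells = 6062  → 22.1392
row 2: Σ corner-gray over 12 cells = 6873  → 25.1010
row 3: Σ corner-gray over 12 cells = 6324  → 23.0960
row 4: Σ corner-gray over 12 cells = 5631  → 20.5651
row 5: Σ corner-gray over 12 cells = 5932  → 21.6644
row 6: Σ corner-gray over 12 cells = 6103  → 22.2889
row 7: Σ corner-gray over 12 cells = 6494  → 23.7169
row 8: Σ corner-gray over 12 cells = 6872  → 25.0974
Σ rows: total corner-gray = 56562  → 206.5713 mm³

206.571


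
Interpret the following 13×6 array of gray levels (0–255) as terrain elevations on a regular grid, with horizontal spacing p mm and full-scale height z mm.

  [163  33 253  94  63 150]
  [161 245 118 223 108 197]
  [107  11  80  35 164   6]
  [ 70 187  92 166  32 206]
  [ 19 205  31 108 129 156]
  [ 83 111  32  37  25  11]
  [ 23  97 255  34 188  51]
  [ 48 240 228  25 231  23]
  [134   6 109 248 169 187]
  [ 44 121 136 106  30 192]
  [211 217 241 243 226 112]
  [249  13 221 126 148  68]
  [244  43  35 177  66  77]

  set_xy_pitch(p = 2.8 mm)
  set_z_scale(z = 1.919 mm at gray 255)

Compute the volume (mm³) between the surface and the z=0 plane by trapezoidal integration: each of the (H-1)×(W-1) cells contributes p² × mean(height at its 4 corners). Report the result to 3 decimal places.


height_mm = gray/255 × 1.919; cell vol = 2.8² × mean(4 corners)
unit = 2.8² × 1.919 / (4×255) = 0.01475 mm³ per gray-sum
row 0: Σ corner-gray over 5 cells = 2945  → 43.4386
row 1: Σ corner-gray over 5 cells = 2439  → 35.9752
row 2: Σ corner-gray over 5 cells = 1923  → 28.3642
row 3: Σ corner-gray over 5 cells = 2351  → 34.6772
row 4: Σ corner-gray over 5 cells = 1625  → 23.9687
row 5: Σ corner-gray over 5 cells = 1726  → 25.4584
row 6: Σ corner-gray over 5 cells = 2741  → 40.4296
row 7: Σ corner-gray over 5 cells = 2904  → 42.8339
row 8: Σ corner-gray over 5 cells = 2407  → 35.5032
row 9: Σ corner-gray over 5 cells = 3199  → 47.1851
row 10: Σ corner-gray over 5 cells = 3510  → 51.7724
row 11: Σ corner-gray over 5 cells = 2296  → 33.8659
Σ rows: total corner-gray = 30066  → 443.4723 mm³

443.472


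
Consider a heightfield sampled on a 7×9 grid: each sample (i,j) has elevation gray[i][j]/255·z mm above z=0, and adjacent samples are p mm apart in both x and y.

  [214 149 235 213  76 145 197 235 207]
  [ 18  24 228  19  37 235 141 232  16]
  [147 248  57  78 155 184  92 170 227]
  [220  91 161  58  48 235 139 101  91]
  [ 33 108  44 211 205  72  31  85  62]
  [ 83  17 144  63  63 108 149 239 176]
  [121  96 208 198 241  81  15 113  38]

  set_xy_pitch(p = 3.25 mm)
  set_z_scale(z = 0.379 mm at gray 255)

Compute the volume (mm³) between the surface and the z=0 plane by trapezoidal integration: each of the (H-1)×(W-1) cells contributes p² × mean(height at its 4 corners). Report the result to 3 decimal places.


height_mm = gray/255 × 0.379; cell vol = 3.25² × mean(4 corners)
unit = 3.25² × 0.379 / (4×255) = 0.00392469 mm³ per gray-sum
row 0: Σ corner-gray over 8 cells = 4787  → 18.7875
row 1: Σ corner-gray over 8 cells = 4208  → 16.5151
row 2: Σ corner-gray over 8 cells = 4319  → 16.9508
row 3: Σ corner-gray over 8 cells = 3584  → 14.0661
row 4: Σ corner-gray over 8 cells = 3432  → 13.4695
row 5: Σ corner-gray over 8 cells = 3888  → 15.2592
Σ rows: total corner-gray = 24218  → 95.0482 mm³

95.048


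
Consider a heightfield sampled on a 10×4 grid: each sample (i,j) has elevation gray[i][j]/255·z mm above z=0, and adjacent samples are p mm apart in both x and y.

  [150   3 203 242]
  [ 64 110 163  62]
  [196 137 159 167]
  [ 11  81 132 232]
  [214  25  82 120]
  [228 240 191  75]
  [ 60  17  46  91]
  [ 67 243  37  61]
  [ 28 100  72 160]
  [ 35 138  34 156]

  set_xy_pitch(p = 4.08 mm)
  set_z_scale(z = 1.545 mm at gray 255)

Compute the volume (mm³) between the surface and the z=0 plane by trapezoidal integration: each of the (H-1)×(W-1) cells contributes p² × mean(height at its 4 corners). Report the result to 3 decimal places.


height_mm = gray/255 × 1.545; cell vol = 4.08² × mean(4 corners)
unit = 4.08² × 1.545 / (4×255) = 0.0252144 mm³ per gray-sum
row 0: Σ corner-gray over 3 cells = 1476  → 37.2165
row 1: Σ corner-gray over 3 cells = 1627  → 41.0238
row 2: Σ corner-gray over 3 cells = 1624  → 40.9482
row 3: Σ corner-gray over 3 cells = 1217  → 30.6859
row 4: Σ corner-gray over 3 cells = 1713  → 43.1923
row 5: Σ corner-gray over 3 cells = 1442  → 36.3592
row 6: Σ corner-gray over 3 cells = 965  → 24.3319
row 7: Σ corner-gray over 3 cells = 1220  → 30.7616
row 8: Σ corner-gray over 3 cells = 1067  → 26.9038
Σ rows: total corner-gray = 12351  → 311.4231 mm³

311.423


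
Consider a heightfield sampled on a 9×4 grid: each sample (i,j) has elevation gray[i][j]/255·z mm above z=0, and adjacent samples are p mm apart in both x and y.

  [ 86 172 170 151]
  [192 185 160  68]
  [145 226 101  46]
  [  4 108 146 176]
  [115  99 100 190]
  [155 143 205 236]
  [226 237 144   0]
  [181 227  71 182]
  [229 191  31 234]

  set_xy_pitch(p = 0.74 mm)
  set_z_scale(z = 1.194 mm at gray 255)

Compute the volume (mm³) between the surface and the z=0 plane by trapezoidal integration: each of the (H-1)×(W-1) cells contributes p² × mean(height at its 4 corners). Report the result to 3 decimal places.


9.146

height_mm = gray/255 × 1.194; cell vol = 0.74² × mean(4 corners)
unit = 0.74² × 1.194 / (4×255) = 0.000641014 mm³ per gray-sum
row 0: Σ corner-gray over 3 cells = 1871  → 1.1993
row 1: Σ corner-gray over 3 cells = 1795  → 1.1506
row 2: Σ corner-gray over 3 cells = 1533  → 0.9827
row 3: Σ corner-gray over 3 cells = 1391  → 0.8917
row 4: Σ corner-gray over 3 cells = 1790  → 1.1474
row 5: Σ corner-gray over 3 cells = 2075  → 1.3301
row 6: Σ corner-gray over 3 cells = 1947  → 1.2481
row 7: Σ corner-gray over 3 cells = 1866  → 1.1961
Σ rows: total corner-gray = 14268  → 9.1460 mm³


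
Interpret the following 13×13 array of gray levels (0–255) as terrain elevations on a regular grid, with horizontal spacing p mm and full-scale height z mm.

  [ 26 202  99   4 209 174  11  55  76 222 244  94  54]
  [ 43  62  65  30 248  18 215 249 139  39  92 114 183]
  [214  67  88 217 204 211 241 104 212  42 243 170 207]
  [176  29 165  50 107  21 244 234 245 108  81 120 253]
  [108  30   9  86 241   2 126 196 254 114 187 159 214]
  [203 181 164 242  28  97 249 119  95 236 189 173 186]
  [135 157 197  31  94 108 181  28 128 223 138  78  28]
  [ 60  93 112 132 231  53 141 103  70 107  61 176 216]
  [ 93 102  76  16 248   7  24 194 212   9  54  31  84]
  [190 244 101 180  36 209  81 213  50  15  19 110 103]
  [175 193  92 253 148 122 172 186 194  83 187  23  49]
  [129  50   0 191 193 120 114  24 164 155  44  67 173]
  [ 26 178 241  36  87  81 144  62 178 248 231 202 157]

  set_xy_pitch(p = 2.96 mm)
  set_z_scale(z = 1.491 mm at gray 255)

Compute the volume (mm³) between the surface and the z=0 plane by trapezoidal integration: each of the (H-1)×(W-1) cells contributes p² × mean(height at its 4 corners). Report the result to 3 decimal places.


948.503

height_mm = gray/255 × 1.491; cell vol = 2.96² × mean(4 corners)
unit = 2.96² × 1.491 / (4×255) = 0.0128074 mm³ per gray-sum
row 0: Σ corner-gray over 12 cells = 5628  → 72.0800
row 1: Σ corner-gray over 12 cells = 6787  → 86.9238
row 2: Σ corner-gray over 12 cells = 7256  → 92.9305
row 3: Σ corner-gray over 12 cells = 6367  → 81.5447
row 4: Σ corner-gray over 12 cells = 7065  → 90.4843
row 5: Σ corner-gray over 12 cells = 6824  → 87.3977
row 6: Σ corner-gray over 12 cells = 5723  → 73.2967
row 7: Σ corner-gray over 12 cells = 4957  → 63.4863
row 8: Σ corner-gray over 12 cells = 4932  → 63.1661
row 9: Σ corner-gray over 12 cells = 6339  → 81.1861
row 10: Σ corner-gray over 12 cells = 6076  → 77.8177
row 11: Σ corner-gray over 12 cells = 6105  → 78.1892
Σ rows: total corner-gray = 74059  → 948.5031 mm³


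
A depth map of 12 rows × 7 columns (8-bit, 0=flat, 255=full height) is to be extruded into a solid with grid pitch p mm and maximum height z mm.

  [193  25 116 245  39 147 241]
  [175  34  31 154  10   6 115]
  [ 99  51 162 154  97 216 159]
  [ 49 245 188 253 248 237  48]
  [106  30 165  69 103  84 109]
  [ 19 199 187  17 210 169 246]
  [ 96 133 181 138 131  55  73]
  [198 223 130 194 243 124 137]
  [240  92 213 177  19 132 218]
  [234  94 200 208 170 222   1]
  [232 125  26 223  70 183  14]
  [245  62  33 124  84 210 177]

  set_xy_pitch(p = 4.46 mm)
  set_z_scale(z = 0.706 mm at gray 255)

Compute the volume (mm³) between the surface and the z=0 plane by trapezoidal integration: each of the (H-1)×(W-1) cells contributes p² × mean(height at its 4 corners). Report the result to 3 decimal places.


499.259

height_mm = gray/255 × 0.706; cell vol = 4.46² × mean(4 corners)
unit = 4.46² × 0.706 / (4×255) = 0.0137681 mm³ per gray-sum
row 0: Σ corner-gray over 6 cells = 2338  → 32.1898
row 1: Σ corner-gray over 6 cells = 2378  → 32.7406
row 2: Σ corner-gray over 6 cells = 4057  → 55.8572
row 3: Σ corner-gray over 6 cells = 3556  → 48.9594
row 4: Σ corner-gray over 6 cells = 2946  → 40.5608
row 5: Σ corner-gray over 6 cells = 3274  → 45.0768
row 6: Σ corner-gray over 6 cells = 3608  → 49.6753
row 7: Σ corner-gray over 6 cells = 3887  → 53.5166
row 8: Σ corner-gray over 6 cells = 3747  → 51.5891
row 9: Σ corner-gray over 6 cells = 3523  → 48.5050
row 10: Σ corner-gray over 6 cells = 2948  → 40.5884
Σ rows: total corner-gray = 36262  → 499.2591 mm³


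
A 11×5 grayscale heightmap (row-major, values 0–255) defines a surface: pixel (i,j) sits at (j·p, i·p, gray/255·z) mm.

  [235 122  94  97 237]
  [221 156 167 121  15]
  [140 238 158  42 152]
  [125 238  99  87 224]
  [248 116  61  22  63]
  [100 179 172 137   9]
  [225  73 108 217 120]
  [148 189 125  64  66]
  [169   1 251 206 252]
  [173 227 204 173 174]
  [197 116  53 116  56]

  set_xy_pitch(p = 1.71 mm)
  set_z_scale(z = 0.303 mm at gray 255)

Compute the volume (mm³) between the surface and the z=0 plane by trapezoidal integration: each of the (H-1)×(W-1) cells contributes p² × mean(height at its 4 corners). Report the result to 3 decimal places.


19.538

height_mm = gray/255 × 0.303; cell vol = 1.71² × mean(4 corners)
unit = 1.71² × 0.303 / (4×255) = 0.00086863 mm³ per gray-sum
row 0: Σ corner-gray over 4 cells = 2222  → 1.9301
row 1: Σ corner-gray over 4 cells = 2292  → 1.9909
row 2: Σ corner-gray over 4 cells = 2365  → 2.0543
row 3: Σ corner-gray over 4 cells = 1906  → 1.6556
row 4: Σ corner-gray over 4 cells = 1794  → 1.5583
row 5: Σ corner-gray over 4 cells = 2226  → 1.9336
row 6: Σ corner-gray over 4 cells = 2111  → 1.8337
row 7: Σ corner-gray over 4 cells = 2307  → 2.0039
row 8: Σ corner-gray over 4 cells = 2892  → 2.5121
row 9: Σ corner-gray over 4 cells = 2378  → 2.0656
Σ rows: total corner-gray = 22493  → 19.5381 mm³


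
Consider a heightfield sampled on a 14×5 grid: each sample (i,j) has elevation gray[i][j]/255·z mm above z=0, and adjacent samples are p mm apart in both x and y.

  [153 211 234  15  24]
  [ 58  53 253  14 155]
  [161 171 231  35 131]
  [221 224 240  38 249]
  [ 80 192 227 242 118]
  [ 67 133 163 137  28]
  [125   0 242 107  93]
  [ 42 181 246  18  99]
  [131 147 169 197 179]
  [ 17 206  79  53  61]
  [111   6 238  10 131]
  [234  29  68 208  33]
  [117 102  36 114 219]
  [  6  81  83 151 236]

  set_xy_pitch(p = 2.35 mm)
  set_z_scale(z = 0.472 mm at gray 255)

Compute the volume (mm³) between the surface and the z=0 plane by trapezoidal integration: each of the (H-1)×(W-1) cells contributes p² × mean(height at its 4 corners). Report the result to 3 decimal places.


height_mm = gray/255 × 0.472; cell vol = 2.35² × mean(4 corners)
unit = 2.35² × 0.472 / (4×255) = 0.00255551 mm³ per gray-sum
row 0: Σ corner-gray over 4 cells = 1950  → 4.9832
row 1: Σ corner-gray over 4 cells = 2019  → 5.1596
row 2: Σ corner-gray over 4 cells = 2640  → 6.7465
row 3: Σ corner-gray over 4 cells = 2994  → 7.6512
row 4: Σ corner-gray over 4 cells = 2481  → 6.3402
row 5: Σ corner-gray over 4 cells = 1877  → 4.7967
row 6: Σ corner-gray over 4 cells = 1947  → 4.9756
row 7: Σ corner-gray over 4 cells = 2367  → 6.0489
row 8: Σ corner-gray over 4 cells = 2090  → 5.3410
row 9: Σ corner-gray over 4 cells = 1504  → 3.8435
row 10: Σ corner-gray over 4 cells = 1627  → 4.1578
row 11: Σ corner-gray over 4 cells = 1717  → 4.3878
row 12: Σ corner-gray over 4 cells = 1712  → 4.3750
Σ rows: total corner-gray = 26925  → 68.8071 mm³

68.807


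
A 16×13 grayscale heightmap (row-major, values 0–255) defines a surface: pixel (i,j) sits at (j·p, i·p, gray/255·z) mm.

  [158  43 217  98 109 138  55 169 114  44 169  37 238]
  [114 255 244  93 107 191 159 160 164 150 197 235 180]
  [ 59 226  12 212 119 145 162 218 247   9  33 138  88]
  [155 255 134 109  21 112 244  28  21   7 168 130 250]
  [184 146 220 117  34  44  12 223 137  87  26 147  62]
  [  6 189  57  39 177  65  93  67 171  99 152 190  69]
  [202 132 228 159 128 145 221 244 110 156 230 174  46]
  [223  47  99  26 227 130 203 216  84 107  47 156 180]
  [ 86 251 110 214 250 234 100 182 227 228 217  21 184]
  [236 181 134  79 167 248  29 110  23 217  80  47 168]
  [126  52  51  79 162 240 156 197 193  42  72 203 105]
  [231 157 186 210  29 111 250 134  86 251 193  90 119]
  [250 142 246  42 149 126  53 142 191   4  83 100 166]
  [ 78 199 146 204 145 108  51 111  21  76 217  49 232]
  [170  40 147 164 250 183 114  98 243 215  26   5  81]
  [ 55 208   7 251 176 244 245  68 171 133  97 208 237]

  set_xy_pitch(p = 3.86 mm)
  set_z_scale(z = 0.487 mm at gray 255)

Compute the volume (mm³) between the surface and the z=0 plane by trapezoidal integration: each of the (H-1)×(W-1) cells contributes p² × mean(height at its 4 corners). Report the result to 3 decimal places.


704.169

height_mm = gray/255 × 0.487; cell vol = 3.86² × mean(4 corners)
unit = 3.86² × 0.487 / (4×255) = 0.00711383 mm³ per gray-sum
row 0: Σ corner-gray over 12 cells = 6986  → 49.6972
row 1: Σ corner-gray over 12 cells = 7393  → 52.5925
row 2: Σ corner-gray over 12 cells = 6052  → 43.0529
row 3: Σ corner-gray over 12 cells = 5495  → 39.0905
row 4: Σ corner-gray over 12 cells = 5305  → 37.7389
row 5: Σ corner-gray over 12 cells = 6775  → 48.1962
row 6: Σ corner-gray over 12 cells = 7189  → 51.1413
row 7: Σ corner-gray over 12 cells = 7425  → 52.8202
row 8: Σ corner-gray over 12 cells = 7372  → 52.4431
row 9: Σ corner-gray over 12 cells = 6159  → 43.8141
row 10: Σ corner-gray over 12 cells = 6869  → 48.8649
row 11: Σ corner-gray over 12 cells = 6716  → 47.7765
row 12: Σ corner-gray over 12 cells = 5936  → 42.2277
row 13: Σ corner-gray over 12 cells = 6185  → 43.9990
row 14: Σ corner-gray over 12 cells = 7129  → 50.7145
Σ rows: total corner-gray = 98986  → 704.1694 mm³


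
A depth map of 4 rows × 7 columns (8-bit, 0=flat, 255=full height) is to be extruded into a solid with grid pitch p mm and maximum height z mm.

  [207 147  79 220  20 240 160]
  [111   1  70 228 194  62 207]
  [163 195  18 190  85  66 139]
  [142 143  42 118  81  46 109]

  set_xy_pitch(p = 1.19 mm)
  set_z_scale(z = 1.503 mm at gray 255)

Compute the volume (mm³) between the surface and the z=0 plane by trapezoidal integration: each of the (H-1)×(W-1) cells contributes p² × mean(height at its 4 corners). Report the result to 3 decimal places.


height_mm = gray/255 × 1.503; cell vol = 1.19² × mean(4 corners)
unit = 1.19² × 1.503 / (4×255) = 0.00208666 mm³ per gray-sum
row 0: Σ corner-gray over 6 cells = 3207  → 6.6919
row 1: Σ corner-gray over 6 cells = 2838  → 5.9220
row 2: Σ corner-gray over 6 cells = 2521  → 5.2605
Σ rows: total corner-gray = 8566  → 17.8744 mm³

17.874


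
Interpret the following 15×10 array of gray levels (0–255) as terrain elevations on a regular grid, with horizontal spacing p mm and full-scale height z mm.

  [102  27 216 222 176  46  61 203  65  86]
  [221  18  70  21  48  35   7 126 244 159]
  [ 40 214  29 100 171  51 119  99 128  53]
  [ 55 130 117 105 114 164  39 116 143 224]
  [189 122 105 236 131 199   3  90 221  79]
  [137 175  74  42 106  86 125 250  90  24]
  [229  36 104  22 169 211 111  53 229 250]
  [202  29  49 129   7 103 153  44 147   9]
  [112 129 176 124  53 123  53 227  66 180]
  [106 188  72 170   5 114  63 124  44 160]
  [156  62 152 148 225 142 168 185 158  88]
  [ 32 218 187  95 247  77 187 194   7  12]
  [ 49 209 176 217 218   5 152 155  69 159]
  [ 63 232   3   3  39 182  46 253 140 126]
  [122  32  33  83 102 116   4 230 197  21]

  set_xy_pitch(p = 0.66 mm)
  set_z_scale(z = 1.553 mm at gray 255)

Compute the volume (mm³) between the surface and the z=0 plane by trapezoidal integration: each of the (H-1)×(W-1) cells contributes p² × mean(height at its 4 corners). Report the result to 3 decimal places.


height_mm = gray/255 × 1.553; cell vol = 0.66² × mean(4 corners)
unit = 0.66² × 1.553 / (4×255) = 0.000663222 mm³ per gray-sum
row 0: Σ corner-gray over 9 cells = 3738  → 2.4791
row 1: Σ corner-gray over 9 cells = 3433  → 2.2768
row 2: Σ corner-gray over 9 cells = 4050  → 2.6861
row 3: Σ corner-gray over 9 cells = 4617  → 3.0621
row 4: Σ corner-gray over 9 cells = 4539  → 3.0104
row 5: Σ corner-gray over 9 cells = 4406  → 2.9222
row 6: Σ corner-gray over 9 cells = 3882  → 2.5746
row 7: Σ corner-gray over 9 cells = 3727  → 2.4718
row 8: Σ corner-gray over 9 cells = 4020  → 2.6662
row 9: Σ corner-gray over 9 cells = 4550  → 3.0177
row 10: Σ corner-gray over 9 cells = 5192  → 3.4435
row 11: Σ corner-gray over 9 cells = 5078  → 3.3678
row 12: Σ corner-gray over 9 cells = 4595  → 3.0475
row 13: Σ corner-gray over 9 cells = 3722  → 2.4685
Σ rows: total corner-gray = 59549  → 39.4942 mm³

39.494


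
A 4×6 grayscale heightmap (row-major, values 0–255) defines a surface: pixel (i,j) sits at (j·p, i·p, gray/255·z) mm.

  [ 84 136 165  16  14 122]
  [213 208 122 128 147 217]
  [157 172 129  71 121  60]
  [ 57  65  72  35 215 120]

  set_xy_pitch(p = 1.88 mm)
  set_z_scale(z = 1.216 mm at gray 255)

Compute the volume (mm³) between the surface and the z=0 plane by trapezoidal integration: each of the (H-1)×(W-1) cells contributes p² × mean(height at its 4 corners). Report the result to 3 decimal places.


height_mm = gray/255 × 1.216; cell vol = 1.88² × mean(4 corners)
unit = 1.88² × 1.216 / (4×255) = 0.00421356 mm³ per gray-sum
row 0: Σ corner-gray over 5 cells = 2508  → 10.5676
row 1: Σ corner-gray over 5 cells = 2843  → 11.9791
row 2: Σ corner-gray over 5 cells = 2154  → 9.0760
Σ rows: total corner-gray = 7505  → 31.6228 mm³

31.623


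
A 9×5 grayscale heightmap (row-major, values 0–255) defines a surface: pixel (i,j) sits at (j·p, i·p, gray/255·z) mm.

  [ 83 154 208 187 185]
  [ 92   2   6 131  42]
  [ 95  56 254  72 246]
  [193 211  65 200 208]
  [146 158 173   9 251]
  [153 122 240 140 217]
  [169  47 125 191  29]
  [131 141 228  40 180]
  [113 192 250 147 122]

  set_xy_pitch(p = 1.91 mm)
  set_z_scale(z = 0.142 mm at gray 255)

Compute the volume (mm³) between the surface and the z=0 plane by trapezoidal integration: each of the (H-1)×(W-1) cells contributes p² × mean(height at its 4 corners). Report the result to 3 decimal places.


8.901

height_mm = gray/255 × 0.142; cell vol = 1.91² × mean(4 corners)
unit = 1.91² × 0.142 / (4×255) = 0.000507873 mm³ per gray-sum
row 0: Σ corner-gray over 4 cells = 1778  → 0.9030
row 1: Σ corner-gray over 4 cells = 1517  → 0.7704
row 2: Σ corner-gray over 4 cells = 2458  → 1.2484
row 3: Σ corner-gray over 4 cells = 2430  → 1.2341
row 4: Σ corner-gray over 4 cells = 2451  → 1.2448
row 5: Σ corner-gray over 4 cells = 2298  → 1.1671
row 6: Σ corner-gray over 4 cells = 2053  → 1.0427
row 7: Σ corner-gray over 4 cells = 2542  → 1.2910
Σ rows: total corner-gray = 17527  → 8.9015 mm³


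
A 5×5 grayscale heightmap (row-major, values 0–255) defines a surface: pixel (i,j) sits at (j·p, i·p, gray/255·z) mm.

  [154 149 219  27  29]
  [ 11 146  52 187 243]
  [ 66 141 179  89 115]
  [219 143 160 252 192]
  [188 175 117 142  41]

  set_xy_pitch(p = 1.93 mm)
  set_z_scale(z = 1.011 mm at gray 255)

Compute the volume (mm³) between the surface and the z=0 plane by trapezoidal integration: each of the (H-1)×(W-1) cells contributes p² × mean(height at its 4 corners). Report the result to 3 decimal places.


33.812

height_mm = gray/255 × 1.011; cell vol = 1.93² × mean(4 corners)
unit = 1.93² × 1.011 / (4×255) = 0.00369203 mm³ per gray-sum
row 0: Σ corner-gray over 4 cells = 1997  → 7.3730
row 1: Σ corner-gray over 4 cells = 2023  → 7.4690
row 2: Σ corner-gray over 4 cells = 2520  → 9.3039
row 3: Σ corner-gray over 4 cells = 2618  → 9.6657
Σ rows: total corner-gray = 9158  → 33.8116 mm³
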